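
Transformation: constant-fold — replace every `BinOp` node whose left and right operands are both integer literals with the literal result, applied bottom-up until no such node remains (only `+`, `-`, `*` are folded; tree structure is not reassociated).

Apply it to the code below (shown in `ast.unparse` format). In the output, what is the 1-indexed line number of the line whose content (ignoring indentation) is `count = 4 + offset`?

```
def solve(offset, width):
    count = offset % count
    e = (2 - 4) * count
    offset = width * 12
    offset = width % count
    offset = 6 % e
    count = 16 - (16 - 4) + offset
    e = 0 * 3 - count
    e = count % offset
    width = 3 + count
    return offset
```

Transformed code:
def solve(offset, width):
    count = offset % count
    e = -2 * count
    offset = width * 12
    offset = width % count
    offset = 6 % e
    count = 4 + offset
    e = 0 - count
    e = count % offset
    width = 3 + count
    return offset

7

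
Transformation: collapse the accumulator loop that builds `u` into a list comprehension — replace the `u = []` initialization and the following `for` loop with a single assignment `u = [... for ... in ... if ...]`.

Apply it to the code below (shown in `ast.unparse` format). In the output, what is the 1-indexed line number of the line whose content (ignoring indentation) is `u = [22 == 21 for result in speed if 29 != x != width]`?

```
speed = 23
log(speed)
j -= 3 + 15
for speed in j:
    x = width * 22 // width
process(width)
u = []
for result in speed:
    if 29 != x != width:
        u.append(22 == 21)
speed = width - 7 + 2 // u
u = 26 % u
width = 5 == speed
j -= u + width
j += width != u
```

Transformed code:
speed = 23
log(speed)
j -= 3 + 15
for speed in j:
    x = width * 22 // width
process(width)
u = [22 == 21 for result in speed if 29 != x != width]
speed = width - 7 + 2 // u
u = 26 % u
width = 5 == speed
j -= u + width
j += width != u

7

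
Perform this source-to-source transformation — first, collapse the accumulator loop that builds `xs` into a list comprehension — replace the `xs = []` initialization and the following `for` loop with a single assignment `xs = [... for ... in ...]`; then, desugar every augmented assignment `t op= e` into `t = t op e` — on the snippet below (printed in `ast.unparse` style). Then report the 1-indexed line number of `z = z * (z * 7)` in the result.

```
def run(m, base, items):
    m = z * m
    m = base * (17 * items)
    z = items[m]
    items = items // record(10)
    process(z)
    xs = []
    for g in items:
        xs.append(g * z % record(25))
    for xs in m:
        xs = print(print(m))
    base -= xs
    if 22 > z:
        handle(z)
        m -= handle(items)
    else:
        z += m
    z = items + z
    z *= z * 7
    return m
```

17

Transformed code:
def run(m, base, items):
    m = z * m
    m = base * (17 * items)
    z = items[m]
    items = items // record(10)
    process(z)
    xs = [g * z % record(25) for g in items]
    for xs in m:
        xs = print(print(m))
    base = base - xs
    if 22 > z:
        handle(z)
        m = m - handle(items)
    else:
        z = z + m
    z = items + z
    z = z * (z * 7)
    return m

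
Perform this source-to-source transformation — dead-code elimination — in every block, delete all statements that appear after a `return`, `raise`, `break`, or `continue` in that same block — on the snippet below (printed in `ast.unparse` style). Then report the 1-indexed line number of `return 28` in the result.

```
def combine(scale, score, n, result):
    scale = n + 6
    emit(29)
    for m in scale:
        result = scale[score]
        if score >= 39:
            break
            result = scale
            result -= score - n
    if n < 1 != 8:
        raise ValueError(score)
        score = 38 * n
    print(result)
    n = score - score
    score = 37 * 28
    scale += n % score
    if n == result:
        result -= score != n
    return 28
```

16

Transformed code:
def combine(scale, score, n, result):
    scale = n + 6
    emit(29)
    for m in scale:
        result = scale[score]
        if score >= 39:
            break
    if n < 1 != 8:
        raise ValueError(score)
    print(result)
    n = score - score
    score = 37 * 28
    scale += n % score
    if n == result:
        result -= score != n
    return 28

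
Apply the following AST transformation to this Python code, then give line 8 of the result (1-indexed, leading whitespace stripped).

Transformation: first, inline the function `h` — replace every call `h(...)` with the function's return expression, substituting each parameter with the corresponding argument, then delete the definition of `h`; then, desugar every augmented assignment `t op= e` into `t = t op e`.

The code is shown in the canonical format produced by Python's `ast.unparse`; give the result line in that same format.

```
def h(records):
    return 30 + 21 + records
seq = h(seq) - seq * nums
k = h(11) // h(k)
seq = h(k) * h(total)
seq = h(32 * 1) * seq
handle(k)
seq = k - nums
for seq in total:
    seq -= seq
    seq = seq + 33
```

seq = seq - seq

Transformed code:
seq = 30 + 21 + seq - seq * nums
k = (30 + 21 + 11) // (30 + 21 + k)
seq = (30 + 21 + k) * (30 + 21 + total)
seq = (30 + 21 + 32 * 1) * seq
handle(k)
seq = k - nums
for seq in total:
    seq = seq - seq
    seq = seq + 33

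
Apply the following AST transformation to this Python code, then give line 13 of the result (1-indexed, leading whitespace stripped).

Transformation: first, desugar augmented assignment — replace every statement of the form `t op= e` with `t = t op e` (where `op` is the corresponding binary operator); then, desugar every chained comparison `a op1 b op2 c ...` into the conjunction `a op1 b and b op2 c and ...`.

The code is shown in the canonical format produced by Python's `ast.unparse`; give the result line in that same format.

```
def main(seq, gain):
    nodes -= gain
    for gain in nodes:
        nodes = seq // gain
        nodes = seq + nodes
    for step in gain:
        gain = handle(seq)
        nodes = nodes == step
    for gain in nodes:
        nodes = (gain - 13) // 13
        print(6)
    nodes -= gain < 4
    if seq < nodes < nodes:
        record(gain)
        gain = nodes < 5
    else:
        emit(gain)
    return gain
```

Transformed code:
def main(seq, gain):
    nodes = nodes - gain
    for gain in nodes:
        nodes = seq // gain
        nodes = seq + nodes
    for step in gain:
        gain = handle(seq)
        nodes = nodes == step
    for gain in nodes:
        nodes = (gain - 13) // 13
        print(6)
    nodes = nodes - (gain < 4)
    if seq < nodes and nodes < nodes:
        record(gain)
        gain = nodes < 5
    else:
        emit(gain)
    return gain

if seq < nodes and nodes < nodes:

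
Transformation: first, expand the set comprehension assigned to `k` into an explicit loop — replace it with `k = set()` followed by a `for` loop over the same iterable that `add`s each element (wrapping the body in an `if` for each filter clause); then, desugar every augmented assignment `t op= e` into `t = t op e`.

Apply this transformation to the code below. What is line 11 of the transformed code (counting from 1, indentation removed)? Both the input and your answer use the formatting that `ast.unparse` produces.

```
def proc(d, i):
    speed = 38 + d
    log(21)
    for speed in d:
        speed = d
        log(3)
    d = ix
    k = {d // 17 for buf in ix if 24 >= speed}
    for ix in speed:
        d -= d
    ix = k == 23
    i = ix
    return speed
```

k.add(d // 17)

Transformed code:
def proc(d, i):
    speed = 38 + d
    log(21)
    for speed in d:
        speed = d
        log(3)
    d = ix
    k = set()
    for buf in ix:
        if 24 >= speed:
            k.add(d // 17)
    for ix in speed:
        d = d - d
    ix = k == 23
    i = ix
    return speed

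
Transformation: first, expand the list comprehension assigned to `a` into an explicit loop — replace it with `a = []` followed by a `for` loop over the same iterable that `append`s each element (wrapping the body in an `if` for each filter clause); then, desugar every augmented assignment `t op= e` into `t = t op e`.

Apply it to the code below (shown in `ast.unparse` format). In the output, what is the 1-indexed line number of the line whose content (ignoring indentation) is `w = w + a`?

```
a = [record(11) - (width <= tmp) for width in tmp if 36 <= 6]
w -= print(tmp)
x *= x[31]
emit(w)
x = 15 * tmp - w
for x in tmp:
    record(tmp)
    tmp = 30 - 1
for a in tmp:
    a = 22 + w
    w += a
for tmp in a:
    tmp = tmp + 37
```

Transformed code:
a = []
for width in tmp:
    if 36 <= 6:
        a.append(record(11) - (width <= tmp))
w = w - print(tmp)
x = x * x[31]
emit(w)
x = 15 * tmp - w
for x in tmp:
    record(tmp)
    tmp = 30 - 1
for a in tmp:
    a = 22 + w
    w = w + a
for tmp in a:
    tmp = tmp + 37

14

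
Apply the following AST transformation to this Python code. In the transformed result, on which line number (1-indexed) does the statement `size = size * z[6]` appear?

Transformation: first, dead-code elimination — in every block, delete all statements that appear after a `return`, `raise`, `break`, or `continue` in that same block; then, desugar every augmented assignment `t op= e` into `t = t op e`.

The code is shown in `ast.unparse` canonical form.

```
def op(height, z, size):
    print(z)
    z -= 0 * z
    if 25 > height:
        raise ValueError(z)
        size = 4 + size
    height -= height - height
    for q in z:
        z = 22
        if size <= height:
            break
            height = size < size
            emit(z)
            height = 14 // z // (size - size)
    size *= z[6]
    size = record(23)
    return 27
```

Transformed code:
def op(height, z, size):
    print(z)
    z = z - 0 * z
    if 25 > height:
        raise ValueError(z)
    height = height - (height - height)
    for q in z:
        z = 22
        if size <= height:
            break
    size = size * z[6]
    size = record(23)
    return 27

11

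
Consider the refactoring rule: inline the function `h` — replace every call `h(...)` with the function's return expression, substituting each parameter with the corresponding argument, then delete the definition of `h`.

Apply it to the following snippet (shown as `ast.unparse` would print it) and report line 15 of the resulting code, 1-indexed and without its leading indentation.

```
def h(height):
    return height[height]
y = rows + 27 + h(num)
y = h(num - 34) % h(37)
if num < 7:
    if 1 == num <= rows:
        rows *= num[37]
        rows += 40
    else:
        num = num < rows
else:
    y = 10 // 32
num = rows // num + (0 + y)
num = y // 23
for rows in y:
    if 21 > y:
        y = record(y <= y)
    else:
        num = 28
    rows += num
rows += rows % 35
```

Transformed code:
y = rows + 27 + num[num]
y = (num - 34)[num - 34] % 37[37]
if num < 7:
    if 1 == num <= rows:
        rows *= num[37]
        rows += 40
    else:
        num = num < rows
else:
    y = 10 // 32
num = rows // num + (0 + y)
num = y // 23
for rows in y:
    if 21 > y:
        y = record(y <= y)
    else:
        num = 28
    rows += num
rows += rows % 35

y = record(y <= y)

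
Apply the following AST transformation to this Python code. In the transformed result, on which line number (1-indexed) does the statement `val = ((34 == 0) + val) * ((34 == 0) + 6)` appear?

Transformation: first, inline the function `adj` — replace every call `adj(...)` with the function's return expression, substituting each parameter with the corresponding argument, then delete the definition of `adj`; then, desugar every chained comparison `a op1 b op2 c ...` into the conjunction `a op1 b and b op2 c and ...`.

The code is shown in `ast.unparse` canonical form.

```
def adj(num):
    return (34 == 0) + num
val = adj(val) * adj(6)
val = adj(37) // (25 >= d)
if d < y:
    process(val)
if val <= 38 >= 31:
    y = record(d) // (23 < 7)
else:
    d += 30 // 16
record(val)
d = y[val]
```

1

Transformed code:
val = ((34 == 0) + val) * ((34 == 0) + 6)
val = ((34 == 0) + 37) // (25 >= d)
if d < y:
    process(val)
if val <= 38 and 38 >= 31:
    y = record(d) // (23 < 7)
else:
    d += 30 // 16
record(val)
d = y[val]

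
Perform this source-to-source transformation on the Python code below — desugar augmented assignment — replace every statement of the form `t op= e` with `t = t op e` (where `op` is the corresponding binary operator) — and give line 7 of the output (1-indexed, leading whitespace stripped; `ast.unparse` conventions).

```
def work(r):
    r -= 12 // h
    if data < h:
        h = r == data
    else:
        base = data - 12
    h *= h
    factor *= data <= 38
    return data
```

Transformed code:
def work(r):
    r = r - 12 // h
    if data < h:
        h = r == data
    else:
        base = data - 12
    h = h * h
    factor = factor * (data <= 38)
    return data

h = h * h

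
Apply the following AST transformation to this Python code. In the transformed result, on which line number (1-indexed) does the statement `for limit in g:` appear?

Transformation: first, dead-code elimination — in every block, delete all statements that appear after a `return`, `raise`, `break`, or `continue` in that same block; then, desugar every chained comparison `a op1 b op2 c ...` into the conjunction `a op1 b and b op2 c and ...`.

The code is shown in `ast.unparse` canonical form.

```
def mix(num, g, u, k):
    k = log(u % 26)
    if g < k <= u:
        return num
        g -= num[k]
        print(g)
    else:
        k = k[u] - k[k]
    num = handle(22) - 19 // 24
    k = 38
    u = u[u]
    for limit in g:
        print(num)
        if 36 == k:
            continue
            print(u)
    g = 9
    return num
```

10

Transformed code:
def mix(num, g, u, k):
    k = log(u % 26)
    if g < k and k <= u:
        return num
    else:
        k = k[u] - k[k]
    num = handle(22) - 19 // 24
    k = 38
    u = u[u]
    for limit in g:
        print(num)
        if 36 == k:
            continue
    g = 9
    return num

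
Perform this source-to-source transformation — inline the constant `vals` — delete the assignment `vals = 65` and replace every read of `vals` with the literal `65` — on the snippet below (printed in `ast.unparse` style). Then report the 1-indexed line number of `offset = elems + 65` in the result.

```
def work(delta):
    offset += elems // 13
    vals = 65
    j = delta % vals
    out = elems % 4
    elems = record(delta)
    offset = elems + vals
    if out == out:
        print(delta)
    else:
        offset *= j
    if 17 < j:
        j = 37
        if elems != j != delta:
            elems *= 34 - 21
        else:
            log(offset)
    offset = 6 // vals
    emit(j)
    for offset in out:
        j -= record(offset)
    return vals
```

Transformed code:
def work(delta):
    offset += elems // 13
    j = delta % 65
    out = elems % 4
    elems = record(delta)
    offset = elems + 65
    if out == out:
        print(delta)
    else:
        offset *= j
    if 17 < j:
        j = 37
        if elems != j != delta:
            elems *= 34 - 21
        else:
            log(offset)
    offset = 6 // 65
    emit(j)
    for offset in out:
        j -= record(offset)
    return 65

6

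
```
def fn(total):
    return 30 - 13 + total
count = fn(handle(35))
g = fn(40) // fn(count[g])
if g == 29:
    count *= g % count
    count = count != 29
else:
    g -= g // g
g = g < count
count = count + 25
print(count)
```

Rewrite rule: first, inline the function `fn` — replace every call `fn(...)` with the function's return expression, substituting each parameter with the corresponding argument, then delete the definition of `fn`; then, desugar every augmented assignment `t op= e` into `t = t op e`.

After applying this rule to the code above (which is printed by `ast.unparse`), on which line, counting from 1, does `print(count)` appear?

Transformed code:
count = 30 - 13 + handle(35)
g = (30 - 13 + 40) // (30 - 13 + count[g])
if g == 29:
    count = count * (g % count)
    count = count != 29
else:
    g = g - g // g
g = g < count
count = count + 25
print(count)

10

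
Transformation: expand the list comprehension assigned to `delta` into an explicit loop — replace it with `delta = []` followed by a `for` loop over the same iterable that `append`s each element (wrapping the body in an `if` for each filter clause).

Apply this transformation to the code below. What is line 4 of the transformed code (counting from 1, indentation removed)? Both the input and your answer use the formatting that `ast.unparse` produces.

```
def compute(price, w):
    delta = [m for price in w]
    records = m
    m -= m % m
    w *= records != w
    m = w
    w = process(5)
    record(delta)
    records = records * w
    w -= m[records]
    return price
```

Transformed code:
def compute(price, w):
    delta = []
    for price in w:
        delta.append(m)
    records = m
    m -= m % m
    w *= records != w
    m = w
    w = process(5)
    record(delta)
    records = records * w
    w -= m[records]
    return price

delta.append(m)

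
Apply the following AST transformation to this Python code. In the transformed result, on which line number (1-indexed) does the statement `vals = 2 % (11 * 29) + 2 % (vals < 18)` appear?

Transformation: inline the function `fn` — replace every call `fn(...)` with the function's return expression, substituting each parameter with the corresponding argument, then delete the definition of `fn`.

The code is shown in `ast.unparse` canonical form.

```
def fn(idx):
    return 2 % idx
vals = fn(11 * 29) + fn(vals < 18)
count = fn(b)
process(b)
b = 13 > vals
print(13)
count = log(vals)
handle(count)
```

1

Transformed code:
vals = 2 % (11 * 29) + 2 % (vals < 18)
count = 2 % b
process(b)
b = 13 > vals
print(13)
count = log(vals)
handle(count)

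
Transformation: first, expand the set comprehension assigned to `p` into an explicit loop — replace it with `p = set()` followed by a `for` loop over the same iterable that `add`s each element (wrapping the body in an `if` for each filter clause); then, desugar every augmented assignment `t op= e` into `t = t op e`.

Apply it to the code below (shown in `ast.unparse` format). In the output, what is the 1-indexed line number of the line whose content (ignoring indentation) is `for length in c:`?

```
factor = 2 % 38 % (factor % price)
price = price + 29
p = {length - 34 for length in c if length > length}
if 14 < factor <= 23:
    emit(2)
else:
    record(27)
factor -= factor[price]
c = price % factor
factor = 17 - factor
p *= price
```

4

Transformed code:
factor = 2 % 38 % (factor % price)
price = price + 29
p = set()
for length in c:
    if length > length:
        p.add(length - 34)
if 14 < factor <= 23:
    emit(2)
else:
    record(27)
factor = factor - factor[price]
c = price % factor
factor = 17 - factor
p = p * price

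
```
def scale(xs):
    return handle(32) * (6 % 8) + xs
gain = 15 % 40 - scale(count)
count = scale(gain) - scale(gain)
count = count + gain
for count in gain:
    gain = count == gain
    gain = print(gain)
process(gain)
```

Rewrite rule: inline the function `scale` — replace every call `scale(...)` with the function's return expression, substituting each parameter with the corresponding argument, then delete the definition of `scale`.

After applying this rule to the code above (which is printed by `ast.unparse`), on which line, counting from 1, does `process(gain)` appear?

Transformed code:
gain = 15 % 40 - (handle(32) * (6 % 8) + count)
count = handle(32) * (6 % 8) + gain - (handle(32) * (6 % 8) + gain)
count = count + gain
for count in gain:
    gain = count == gain
    gain = print(gain)
process(gain)

7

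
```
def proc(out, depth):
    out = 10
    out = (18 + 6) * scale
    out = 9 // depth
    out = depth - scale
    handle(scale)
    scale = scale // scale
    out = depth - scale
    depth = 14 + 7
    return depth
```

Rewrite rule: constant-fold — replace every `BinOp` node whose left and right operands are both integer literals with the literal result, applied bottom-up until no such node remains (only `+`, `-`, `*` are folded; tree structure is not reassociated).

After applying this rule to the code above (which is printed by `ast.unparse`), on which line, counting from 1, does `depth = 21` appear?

9

Transformed code:
def proc(out, depth):
    out = 10
    out = 24 * scale
    out = 9 // depth
    out = depth - scale
    handle(scale)
    scale = scale // scale
    out = depth - scale
    depth = 21
    return depth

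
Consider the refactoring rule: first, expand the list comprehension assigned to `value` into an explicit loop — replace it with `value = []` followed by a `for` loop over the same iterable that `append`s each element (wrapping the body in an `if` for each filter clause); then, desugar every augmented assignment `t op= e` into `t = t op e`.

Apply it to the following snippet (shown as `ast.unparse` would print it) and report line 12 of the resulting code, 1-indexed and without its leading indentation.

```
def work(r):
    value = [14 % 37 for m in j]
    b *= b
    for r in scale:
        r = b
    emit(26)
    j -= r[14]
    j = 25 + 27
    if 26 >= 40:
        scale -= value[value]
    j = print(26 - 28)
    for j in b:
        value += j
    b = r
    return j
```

Transformed code:
def work(r):
    value = []
    for m in j:
        value.append(14 % 37)
    b = b * b
    for r in scale:
        r = b
    emit(26)
    j = j - r[14]
    j = 25 + 27
    if 26 >= 40:
        scale = scale - value[value]
    j = print(26 - 28)
    for j in b:
        value = value + j
    b = r
    return j

scale = scale - value[value]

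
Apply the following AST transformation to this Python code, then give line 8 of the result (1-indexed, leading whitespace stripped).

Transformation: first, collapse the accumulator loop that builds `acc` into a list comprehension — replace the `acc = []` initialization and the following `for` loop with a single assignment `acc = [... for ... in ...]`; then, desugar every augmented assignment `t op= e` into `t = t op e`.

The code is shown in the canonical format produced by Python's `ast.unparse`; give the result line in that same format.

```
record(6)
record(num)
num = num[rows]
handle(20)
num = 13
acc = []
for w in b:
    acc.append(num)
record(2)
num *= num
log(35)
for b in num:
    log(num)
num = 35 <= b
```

num = num * num

Transformed code:
record(6)
record(num)
num = num[rows]
handle(20)
num = 13
acc = [num for w in b]
record(2)
num = num * num
log(35)
for b in num:
    log(num)
num = 35 <= b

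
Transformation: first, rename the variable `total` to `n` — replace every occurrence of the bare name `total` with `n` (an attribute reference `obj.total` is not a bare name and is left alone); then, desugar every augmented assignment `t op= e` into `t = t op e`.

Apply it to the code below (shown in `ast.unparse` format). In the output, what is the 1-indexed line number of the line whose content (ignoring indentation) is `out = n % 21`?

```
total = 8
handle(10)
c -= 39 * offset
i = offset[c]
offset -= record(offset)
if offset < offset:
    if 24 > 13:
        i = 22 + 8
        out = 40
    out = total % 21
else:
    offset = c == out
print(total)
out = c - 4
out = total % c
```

10

Transformed code:
n = 8
handle(10)
c = c - 39 * offset
i = offset[c]
offset = offset - record(offset)
if offset < offset:
    if 24 > 13:
        i = 22 + 8
        out = 40
    out = n % 21
else:
    offset = c == out
print(n)
out = c - 4
out = n % c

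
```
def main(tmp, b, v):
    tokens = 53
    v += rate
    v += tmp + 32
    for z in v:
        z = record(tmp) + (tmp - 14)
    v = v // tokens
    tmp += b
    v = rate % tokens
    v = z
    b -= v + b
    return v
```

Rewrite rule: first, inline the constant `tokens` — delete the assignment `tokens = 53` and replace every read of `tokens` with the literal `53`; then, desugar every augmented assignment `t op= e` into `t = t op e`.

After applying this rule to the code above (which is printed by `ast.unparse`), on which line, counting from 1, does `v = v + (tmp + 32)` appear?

3

Transformed code:
def main(tmp, b, v):
    v = v + rate
    v = v + (tmp + 32)
    for z in v:
        z = record(tmp) + (tmp - 14)
    v = v // 53
    tmp = tmp + b
    v = rate % 53
    v = z
    b = b - (v + b)
    return v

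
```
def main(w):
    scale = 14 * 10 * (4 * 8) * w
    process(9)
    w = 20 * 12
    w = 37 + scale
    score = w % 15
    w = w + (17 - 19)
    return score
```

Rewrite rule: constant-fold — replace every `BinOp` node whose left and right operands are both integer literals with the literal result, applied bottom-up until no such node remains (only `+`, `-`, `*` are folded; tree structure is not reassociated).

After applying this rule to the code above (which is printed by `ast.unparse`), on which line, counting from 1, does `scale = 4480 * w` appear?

2

Transformed code:
def main(w):
    scale = 4480 * w
    process(9)
    w = 240
    w = 37 + scale
    score = w % 15
    w = w + -2
    return score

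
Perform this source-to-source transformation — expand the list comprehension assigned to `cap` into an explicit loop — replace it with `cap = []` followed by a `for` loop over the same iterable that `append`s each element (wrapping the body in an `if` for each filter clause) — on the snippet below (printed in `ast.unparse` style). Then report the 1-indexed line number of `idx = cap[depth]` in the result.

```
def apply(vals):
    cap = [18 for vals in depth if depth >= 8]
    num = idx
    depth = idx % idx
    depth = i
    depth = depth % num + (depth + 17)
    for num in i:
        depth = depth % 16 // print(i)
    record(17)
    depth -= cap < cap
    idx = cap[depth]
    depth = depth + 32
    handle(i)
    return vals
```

Transformed code:
def apply(vals):
    cap = []
    for vals in depth:
        if depth >= 8:
            cap.append(18)
    num = idx
    depth = idx % idx
    depth = i
    depth = depth % num + (depth + 17)
    for num in i:
        depth = depth % 16 // print(i)
    record(17)
    depth -= cap < cap
    idx = cap[depth]
    depth = depth + 32
    handle(i)
    return vals

14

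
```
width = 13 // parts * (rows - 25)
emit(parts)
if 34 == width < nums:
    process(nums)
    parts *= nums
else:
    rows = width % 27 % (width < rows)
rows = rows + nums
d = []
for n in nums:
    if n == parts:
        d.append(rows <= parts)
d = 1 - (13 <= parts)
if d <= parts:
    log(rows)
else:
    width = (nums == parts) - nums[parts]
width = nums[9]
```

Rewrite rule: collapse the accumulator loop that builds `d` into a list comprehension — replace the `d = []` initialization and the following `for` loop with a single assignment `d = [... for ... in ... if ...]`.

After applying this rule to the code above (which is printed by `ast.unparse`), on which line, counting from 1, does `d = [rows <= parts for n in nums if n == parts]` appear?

9

Transformed code:
width = 13 // parts * (rows - 25)
emit(parts)
if 34 == width < nums:
    process(nums)
    parts *= nums
else:
    rows = width % 27 % (width < rows)
rows = rows + nums
d = [rows <= parts for n in nums if n == parts]
d = 1 - (13 <= parts)
if d <= parts:
    log(rows)
else:
    width = (nums == parts) - nums[parts]
width = nums[9]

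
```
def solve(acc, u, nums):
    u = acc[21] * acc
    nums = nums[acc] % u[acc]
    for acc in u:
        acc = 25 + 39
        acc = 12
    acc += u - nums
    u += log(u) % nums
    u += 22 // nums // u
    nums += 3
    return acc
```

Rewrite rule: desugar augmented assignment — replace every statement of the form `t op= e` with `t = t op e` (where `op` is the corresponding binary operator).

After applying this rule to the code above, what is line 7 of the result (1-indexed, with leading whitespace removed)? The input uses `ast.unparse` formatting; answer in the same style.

Transformed code:
def solve(acc, u, nums):
    u = acc[21] * acc
    nums = nums[acc] % u[acc]
    for acc in u:
        acc = 25 + 39
        acc = 12
    acc = acc + (u - nums)
    u = u + log(u) % nums
    u = u + 22 // nums // u
    nums = nums + 3
    return acc

acc = acc + (u - nums)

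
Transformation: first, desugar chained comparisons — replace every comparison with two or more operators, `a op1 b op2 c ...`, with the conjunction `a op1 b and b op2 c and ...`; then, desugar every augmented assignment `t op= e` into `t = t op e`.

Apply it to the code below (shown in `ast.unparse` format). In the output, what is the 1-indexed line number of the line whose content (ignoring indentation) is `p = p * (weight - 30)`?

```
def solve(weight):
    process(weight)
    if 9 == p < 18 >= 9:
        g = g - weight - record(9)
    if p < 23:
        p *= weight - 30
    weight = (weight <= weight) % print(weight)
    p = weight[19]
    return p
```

Transformed code:
def solve(weight):
    process(weight)
    if 9 == p and p < 18 and (18 >= 9):
        g = g - weight - record(9)
    if p < 23:
        p = p * (weight - 30)
    weight = (weight <= weight) % print(weight)
    p = weight[19]
    return p

6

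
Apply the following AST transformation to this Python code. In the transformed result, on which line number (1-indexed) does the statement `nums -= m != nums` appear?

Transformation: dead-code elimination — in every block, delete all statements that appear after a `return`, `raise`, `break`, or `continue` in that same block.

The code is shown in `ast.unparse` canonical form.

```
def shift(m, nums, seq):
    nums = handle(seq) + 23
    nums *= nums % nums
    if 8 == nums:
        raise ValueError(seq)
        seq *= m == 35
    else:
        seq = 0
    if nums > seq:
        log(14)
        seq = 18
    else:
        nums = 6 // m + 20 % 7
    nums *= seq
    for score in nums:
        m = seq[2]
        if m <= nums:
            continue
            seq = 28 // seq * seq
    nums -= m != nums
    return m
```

Transformed code:
def shift(m, nums, seq):
    nums = handle(seq) + 23
    nums *= nums % nums
    if 8 == nums:
        raise ValueError(seq)
    else:
        seq = 0
    if nums > seq:
        log(14)
        seq = 18
    else:
        nums = 6 // m + 20 % 7
    nums *= seq
    for score in nums:
        m = seq[2]
        if m <= nums:
            continue
    nums -= m != nums
    return m

18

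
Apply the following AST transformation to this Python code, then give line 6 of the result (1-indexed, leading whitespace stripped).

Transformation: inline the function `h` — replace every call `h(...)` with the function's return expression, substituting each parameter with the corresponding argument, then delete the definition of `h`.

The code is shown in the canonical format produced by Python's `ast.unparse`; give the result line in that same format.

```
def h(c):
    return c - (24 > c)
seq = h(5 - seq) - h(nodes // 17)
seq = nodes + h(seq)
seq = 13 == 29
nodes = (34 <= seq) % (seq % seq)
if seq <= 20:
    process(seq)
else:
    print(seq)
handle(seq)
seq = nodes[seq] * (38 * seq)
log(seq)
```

process(seq)

Transformed code:
seq = 5 - seq - (24 > 5 - seq) - (nodes // 17 - (24 > nodes // 17))
seq = nodes + (seq - (24 > seq))
seq = 13 == 29
nodes = (34 <= seq) % (seq % seq)
if seq <= 20:
    process(seq)
else:
    print(seq)
handle(seq)
seq = nodes[seq] * (38 * seq)
log(seq)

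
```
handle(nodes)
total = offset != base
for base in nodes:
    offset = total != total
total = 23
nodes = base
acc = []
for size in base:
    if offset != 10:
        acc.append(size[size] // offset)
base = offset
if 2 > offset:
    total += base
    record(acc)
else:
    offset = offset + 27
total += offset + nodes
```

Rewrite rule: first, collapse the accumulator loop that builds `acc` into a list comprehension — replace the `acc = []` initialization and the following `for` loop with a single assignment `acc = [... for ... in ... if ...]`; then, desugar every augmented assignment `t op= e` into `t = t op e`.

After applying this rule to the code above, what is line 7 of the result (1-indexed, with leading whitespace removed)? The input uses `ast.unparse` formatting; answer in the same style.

Transformed code:
handle(nodes)
total = offset != base
for base in nodes:
    offset = total != total
total = 23
nodes = base
acc = [size[size] // offset for size in base if offset != 10]
base = offset
if 2 > offset:
    total = total + base
    record(acc)
else:
    offset = offset + 27
total = total + (offset + nodes)

acc = [size[size] // offset for size in base if offset != 10]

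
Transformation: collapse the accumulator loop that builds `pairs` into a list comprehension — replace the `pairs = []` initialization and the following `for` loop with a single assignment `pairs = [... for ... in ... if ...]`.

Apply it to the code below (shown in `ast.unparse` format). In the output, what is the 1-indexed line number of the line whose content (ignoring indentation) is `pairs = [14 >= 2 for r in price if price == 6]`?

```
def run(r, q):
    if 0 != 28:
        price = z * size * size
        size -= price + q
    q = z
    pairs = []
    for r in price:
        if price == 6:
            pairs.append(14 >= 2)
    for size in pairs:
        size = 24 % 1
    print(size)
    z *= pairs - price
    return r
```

Transformed code:
def run(r, q):
    if 0 != 28:
        price = z * size * size
        size -= price + q
    q = z
    pairs = [14 >= 2 for r in price if price == 6]
    for size in pairs:
        size = 24 % 1
    print(size)
    z *= pairs - price
    return r

6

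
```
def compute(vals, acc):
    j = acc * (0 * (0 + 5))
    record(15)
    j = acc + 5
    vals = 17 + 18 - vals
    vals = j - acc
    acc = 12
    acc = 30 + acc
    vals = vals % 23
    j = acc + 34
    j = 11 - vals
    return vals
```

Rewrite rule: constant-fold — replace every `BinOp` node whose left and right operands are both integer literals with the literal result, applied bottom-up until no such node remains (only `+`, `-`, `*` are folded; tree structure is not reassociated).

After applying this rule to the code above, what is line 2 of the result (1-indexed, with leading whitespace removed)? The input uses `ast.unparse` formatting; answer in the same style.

Transformed code:
def compute(vals, acc):
    j = acc * 0
    record(15)
    j = acc + 5
    vals = 35 - vals
    vals = j - acc
    acc = 12
    acc = 30 + acc
    vals = vals % 23
    j = acc + 34
    j = 11 - vals
    return vals

j = acc * 0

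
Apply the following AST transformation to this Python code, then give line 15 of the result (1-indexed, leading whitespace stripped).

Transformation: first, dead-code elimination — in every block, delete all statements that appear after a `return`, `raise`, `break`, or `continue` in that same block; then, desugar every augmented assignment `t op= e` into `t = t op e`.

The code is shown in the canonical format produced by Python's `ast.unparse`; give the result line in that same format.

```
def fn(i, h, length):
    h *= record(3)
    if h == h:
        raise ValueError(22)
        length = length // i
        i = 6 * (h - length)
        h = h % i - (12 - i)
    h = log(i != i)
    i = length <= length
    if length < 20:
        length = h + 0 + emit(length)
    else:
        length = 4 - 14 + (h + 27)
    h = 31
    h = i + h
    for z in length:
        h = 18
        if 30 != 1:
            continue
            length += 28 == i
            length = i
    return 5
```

if 30 != 1:

Transformed code:
def fn(i, h, length):
    h = h * record(3)
    if h == h:
        raise ValueError(22)
    h = log(i != i)
    i = length <= length
    if length < 20:
        length = h + 0 + emit(length)
    else:
        length = 4 - 14 + (h + 27)
    h = 31
    h = i + h
    for z in length:
        h = 18
        if 30 != 1:
            continue
    return 5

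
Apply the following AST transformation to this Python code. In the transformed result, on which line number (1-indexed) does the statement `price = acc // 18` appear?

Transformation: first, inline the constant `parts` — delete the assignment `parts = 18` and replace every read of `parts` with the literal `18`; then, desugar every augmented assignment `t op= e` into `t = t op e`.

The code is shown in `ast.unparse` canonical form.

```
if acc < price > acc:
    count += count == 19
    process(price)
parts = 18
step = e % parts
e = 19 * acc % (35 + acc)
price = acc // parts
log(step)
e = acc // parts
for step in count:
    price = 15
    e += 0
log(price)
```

Transformed code:
if acc < price > acc:
    count = count + (count == 19)
    process(price)
step = e % 18
e = 19 * acc % (35 + acc)
price = acc // 18
log(step)
e = acc // 18
for step in count:
    price = 15
    e = e + 0
log(price)

6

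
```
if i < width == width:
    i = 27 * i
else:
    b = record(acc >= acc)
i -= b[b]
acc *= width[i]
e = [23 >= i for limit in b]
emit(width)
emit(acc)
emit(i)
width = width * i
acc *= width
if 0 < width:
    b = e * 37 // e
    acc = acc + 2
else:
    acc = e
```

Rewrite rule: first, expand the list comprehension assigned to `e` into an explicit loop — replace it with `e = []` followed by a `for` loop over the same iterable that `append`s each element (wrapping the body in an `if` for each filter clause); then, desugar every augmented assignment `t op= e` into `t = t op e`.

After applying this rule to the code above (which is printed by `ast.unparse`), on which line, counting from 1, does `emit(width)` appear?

Transformed code:
if i < width == width:
    i = 27 * i
else:
    b = record(acc >= acc)
i = i - b[b]
acc = acc * width[i]
e = []
for limit in b:
    e.append(23 >= i)
emit(width)
emit(acc)
emit(i)
width = width * i
acc = acc * width
if 0 < width:
    b = e * 37 // e
    acc = acc + 2
else:
    acc = e

10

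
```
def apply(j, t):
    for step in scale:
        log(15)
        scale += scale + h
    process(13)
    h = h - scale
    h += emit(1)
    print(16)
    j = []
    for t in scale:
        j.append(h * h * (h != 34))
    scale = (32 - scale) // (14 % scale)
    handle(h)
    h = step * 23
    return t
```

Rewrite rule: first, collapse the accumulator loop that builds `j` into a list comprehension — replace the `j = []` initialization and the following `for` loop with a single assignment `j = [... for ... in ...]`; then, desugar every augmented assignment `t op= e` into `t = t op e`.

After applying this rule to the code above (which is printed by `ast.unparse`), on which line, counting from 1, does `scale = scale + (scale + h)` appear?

4

Transformed code:
def apply(j, t):
    for step in scale:
        log(15)
        scale = scale + (scale + h)
    process(13)
    h = h - scale
    h = h + emit(1)
    print(16)
    j = [h * h * (h != 34) for t in scale]
    scale = (32 - scale) // (14 % scale)
    handle(h)
    h = step * 23
    return t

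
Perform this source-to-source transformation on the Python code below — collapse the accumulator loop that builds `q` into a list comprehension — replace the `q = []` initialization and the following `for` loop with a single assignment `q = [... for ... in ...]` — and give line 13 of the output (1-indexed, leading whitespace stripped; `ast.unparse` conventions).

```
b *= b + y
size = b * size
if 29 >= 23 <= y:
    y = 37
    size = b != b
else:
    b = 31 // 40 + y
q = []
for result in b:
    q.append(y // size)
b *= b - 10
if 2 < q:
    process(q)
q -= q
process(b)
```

process(b)

Transformed code:
b *= b + y
size = b * size
if 29 >= 23 <= y:
    y = 37
    size = b != b
else:
    b = 31 // 40 + y
q = [y // size for result in b]
b *= b - 10
if 2 < q:
    process(q)
q -= q
process(b)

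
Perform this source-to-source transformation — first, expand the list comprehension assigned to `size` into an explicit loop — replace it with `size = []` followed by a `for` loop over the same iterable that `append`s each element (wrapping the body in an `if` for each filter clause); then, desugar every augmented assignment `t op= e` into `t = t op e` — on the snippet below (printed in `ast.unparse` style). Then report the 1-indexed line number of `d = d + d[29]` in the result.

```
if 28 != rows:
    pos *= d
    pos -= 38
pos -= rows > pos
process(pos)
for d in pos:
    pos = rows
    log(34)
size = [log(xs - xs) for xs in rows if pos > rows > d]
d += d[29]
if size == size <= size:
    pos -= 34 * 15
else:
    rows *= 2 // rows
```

13

Transformed code:
if 28 != rows:
    pos = pos * d
    pos = pos - 38
pos = pos - (rows > pos)
process(pos)
for d in pos:
    pos = rows
    log(34)
size = []
for xs in rows:
    if pos > rows > d:
        size.append(log(xs - xs))
d = d + d[29]
if size == size <= size:
    pos = pos - 34 * 15
else:
    rows = rows * (2 // rows)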